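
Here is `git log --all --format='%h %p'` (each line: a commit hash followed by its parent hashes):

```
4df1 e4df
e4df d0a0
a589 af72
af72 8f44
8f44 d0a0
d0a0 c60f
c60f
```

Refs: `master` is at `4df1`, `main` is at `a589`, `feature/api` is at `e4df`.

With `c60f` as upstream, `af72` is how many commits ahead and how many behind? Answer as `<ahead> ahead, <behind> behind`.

Reachable from af72: {8f44, af72, c60f, d0a0}.
Reachable from c60f: {c60f}.
Only in af72's history (ahead): {8f44, af72, d0a0} — 3.
Only in c60f's history (behind): {} — 0.

3 ahead, 0 behind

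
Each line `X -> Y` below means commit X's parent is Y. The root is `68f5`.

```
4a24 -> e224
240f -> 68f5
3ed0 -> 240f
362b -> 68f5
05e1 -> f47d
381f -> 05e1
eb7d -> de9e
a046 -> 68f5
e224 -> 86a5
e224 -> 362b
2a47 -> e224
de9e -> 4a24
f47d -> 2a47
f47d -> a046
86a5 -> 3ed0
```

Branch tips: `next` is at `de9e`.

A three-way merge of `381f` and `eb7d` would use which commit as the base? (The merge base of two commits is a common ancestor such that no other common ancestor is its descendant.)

e224

Ancestors of 381f: {05e1, 240f, 2a47, 362b, 381f, 3ed0, 68f5, 86a5, a046, e224, f47d}.
Ancestors of eb7d: {240f, 362b, 3ed0, 4a24, 68f5, 86a5, de9e, e224, eb7d}.
Common ancestors: {240f, 362b, 3ed0, 68f5, 86a5, e224}.
Among these, e224 is not an ancestor of any other common ancestor — it is the merge base.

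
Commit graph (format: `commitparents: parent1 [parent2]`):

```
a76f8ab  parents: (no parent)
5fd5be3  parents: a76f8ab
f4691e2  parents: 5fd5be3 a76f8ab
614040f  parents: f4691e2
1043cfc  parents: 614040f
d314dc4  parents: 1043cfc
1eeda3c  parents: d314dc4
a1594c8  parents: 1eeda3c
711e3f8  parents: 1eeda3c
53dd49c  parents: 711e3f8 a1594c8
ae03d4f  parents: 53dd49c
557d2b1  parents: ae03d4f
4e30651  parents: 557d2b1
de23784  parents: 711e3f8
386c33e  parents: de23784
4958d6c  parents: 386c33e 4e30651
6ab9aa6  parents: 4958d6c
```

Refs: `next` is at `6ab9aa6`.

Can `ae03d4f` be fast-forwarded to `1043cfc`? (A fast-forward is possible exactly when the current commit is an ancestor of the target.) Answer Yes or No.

No

A fast-forward from ae03d4f to 1043cfc is possible iff ae03d4f is an ancestor of 1043cfc.
Ancestors of 1043cfc: {1043cfc, 5fd5be3, 614040f, a76f8ab, f4691e2}.
ae03d4f is not among them, so fast-forward is not possible.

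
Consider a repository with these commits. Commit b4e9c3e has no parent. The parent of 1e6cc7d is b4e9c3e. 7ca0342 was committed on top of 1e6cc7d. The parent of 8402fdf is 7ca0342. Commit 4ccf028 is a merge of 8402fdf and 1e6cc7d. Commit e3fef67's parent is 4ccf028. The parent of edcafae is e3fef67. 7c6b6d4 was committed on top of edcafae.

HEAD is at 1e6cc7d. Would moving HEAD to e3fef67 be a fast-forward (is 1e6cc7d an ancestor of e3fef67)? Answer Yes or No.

A fast-forward from 1e6cc7d to e3fef67 is possible iff 1e6cc7d is an ancestor of e3fef67.
Ancestors of e3fef67: {1e6cc7d, 4ccf028, 7ca0342, 8402fdf, b4e9c3e, e3fef67}.
1e6cc7d is among them, so fast-forward is possible.

Yes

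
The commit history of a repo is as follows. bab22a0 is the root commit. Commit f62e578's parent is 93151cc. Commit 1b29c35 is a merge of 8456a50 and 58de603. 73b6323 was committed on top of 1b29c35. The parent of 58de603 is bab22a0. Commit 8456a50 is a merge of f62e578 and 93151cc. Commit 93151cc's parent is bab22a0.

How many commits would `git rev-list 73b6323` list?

7

Walking parent pointers from 73b6323: reachable set = {1b29c35, 58de603, 73b6323, 8456a50, 93151cc, bab22a0, f62e578}.
That is 7 commits.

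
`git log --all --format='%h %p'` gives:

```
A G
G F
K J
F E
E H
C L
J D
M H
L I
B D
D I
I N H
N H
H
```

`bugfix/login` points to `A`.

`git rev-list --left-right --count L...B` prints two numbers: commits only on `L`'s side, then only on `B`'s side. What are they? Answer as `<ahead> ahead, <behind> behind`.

Reachable from L: {H, I, L, N}.
Reachable from B: {B, D, H, I, N}.
Only in L's history (ahead): {L} — 1.
Only in B's history (behind): {B, D} — 2.

1 ahead, 2 behind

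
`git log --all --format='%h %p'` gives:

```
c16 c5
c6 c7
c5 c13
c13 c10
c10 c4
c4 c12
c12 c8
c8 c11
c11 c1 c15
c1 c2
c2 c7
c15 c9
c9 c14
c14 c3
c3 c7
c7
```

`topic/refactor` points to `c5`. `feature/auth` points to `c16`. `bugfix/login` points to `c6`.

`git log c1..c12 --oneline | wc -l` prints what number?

7

Reachable from c12: {c1, c11, c12, c14, c15, c2, c3, c7, c8, c9}.
Reachable from c1: {c1, c2, c7}.
In c12's history but not c1's: {c11, c12, c14, c15, c3, c8, c9} — 7 commits.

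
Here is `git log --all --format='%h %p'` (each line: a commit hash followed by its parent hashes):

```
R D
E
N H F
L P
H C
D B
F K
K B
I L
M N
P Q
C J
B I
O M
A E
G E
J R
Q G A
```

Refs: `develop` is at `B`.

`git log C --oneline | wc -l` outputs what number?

12

Walking parent pointers from C: reachable set = {A, B, C, D, E, G, I, J, L, P, Q, R}.
That is 12 commits.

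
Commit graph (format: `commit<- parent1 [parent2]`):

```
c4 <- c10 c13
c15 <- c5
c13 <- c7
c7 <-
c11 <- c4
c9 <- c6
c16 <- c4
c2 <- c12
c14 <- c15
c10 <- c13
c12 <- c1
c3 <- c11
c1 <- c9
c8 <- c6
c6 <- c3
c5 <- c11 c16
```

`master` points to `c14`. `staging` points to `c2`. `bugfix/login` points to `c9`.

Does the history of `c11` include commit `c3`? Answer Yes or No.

No

Ancestors of c11: {c10, c11, c13, c4, c7}.
c3 is not in that set, so it is not an ancestor of c11.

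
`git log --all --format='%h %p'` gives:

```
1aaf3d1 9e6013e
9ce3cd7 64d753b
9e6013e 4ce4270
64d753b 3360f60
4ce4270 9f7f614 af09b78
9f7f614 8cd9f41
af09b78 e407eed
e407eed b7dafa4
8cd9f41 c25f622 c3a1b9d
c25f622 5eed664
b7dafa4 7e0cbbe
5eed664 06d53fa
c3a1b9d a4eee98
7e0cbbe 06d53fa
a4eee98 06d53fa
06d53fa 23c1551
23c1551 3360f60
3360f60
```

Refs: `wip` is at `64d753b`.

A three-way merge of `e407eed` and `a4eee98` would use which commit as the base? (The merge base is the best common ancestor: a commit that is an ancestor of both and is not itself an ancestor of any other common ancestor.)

06d53fa

Ancestors of e407eed: {06d53fa, 23c1551, 3360f60, 7e0cbbe, b7dafa4, e407eed}.
Ancestors of a4eee98: {06d53fa, 23c1551, 3360f60, a4eee98}.
Common ancestors: {06d53fa, 23c1551, 3360f60}.
Among these, 06d53fa is not an ancestor of any other common ancestor — it is the merge base.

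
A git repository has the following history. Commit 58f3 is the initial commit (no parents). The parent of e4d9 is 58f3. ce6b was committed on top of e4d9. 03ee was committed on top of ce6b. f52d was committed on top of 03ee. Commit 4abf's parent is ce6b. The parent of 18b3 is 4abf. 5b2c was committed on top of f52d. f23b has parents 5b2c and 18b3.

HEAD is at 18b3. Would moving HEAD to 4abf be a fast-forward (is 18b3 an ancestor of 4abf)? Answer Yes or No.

A fast-forward from 18b3 to 4abf is possible iff 18b3 is an ancestor of 4abf.
Ancestors of 4abf: {4abf, 58f3, ce6b, e4d9}.
18b3 is not among them, so fast-forward is not possible.

No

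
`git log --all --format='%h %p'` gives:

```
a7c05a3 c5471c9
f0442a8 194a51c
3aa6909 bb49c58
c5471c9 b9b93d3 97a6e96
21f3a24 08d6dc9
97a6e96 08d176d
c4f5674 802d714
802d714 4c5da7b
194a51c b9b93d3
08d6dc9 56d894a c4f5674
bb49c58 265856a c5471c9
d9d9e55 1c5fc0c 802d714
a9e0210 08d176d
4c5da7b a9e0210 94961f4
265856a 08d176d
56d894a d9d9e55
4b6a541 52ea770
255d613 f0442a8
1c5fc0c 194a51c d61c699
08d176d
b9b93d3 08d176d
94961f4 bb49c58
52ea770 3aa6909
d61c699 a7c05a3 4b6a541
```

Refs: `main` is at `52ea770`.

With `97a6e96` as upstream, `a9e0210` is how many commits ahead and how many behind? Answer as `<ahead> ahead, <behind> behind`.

1 ahead, 1 behind

Reachable from a9e0210: {08d176d, a9e0210}.
Reachable from 97a6e96: {08d176d, 97a6e96}.
Only in a9e0210's history (ahead): {a9e0210} — 1.
Only in 97a6e96's history (behind): {97a6e96} — 1.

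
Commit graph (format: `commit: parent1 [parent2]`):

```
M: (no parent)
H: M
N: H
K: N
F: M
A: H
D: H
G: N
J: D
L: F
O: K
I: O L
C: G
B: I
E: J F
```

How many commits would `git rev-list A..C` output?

Reachable from C: {C, G, H, M, N}.
Reachable from A: {A, H, M}.
In C's history but not A's: {C, G, N} — 3 commits.

3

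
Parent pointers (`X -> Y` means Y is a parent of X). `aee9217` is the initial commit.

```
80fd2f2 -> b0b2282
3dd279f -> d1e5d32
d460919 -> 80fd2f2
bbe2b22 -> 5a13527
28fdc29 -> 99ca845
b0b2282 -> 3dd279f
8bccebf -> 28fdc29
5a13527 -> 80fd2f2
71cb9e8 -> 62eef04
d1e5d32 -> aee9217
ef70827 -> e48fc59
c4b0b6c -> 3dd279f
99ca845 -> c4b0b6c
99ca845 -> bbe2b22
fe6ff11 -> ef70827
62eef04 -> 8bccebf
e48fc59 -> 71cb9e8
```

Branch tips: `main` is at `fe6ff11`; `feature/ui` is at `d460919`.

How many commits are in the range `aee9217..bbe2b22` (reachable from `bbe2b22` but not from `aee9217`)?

6

Reachable from bbe2b22: {3dd279f, 5a13527, 80fd2f2, aee9217, b0b2282, bbe2b22, d1e5d32}.
Reachable from aee9217: {aee9217}.
In bbe2b22's history but not aee9217's: {3dd279f, 5a13527, 80fd2f2, b0b2282, bbe2b22, d1e5d32} — 6 commits.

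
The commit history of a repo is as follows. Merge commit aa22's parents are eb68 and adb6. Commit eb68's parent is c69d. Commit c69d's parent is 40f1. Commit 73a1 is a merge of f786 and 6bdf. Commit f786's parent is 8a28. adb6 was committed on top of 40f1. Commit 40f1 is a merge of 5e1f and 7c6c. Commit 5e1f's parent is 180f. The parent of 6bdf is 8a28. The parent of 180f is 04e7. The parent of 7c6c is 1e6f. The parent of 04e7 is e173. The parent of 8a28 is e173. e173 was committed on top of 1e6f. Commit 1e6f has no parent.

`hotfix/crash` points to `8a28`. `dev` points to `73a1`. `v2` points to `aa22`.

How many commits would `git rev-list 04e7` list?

Walking parent pointers from 04e7: reachable set = {04e7, 1e6f, e173}.
That is 3 commits.

3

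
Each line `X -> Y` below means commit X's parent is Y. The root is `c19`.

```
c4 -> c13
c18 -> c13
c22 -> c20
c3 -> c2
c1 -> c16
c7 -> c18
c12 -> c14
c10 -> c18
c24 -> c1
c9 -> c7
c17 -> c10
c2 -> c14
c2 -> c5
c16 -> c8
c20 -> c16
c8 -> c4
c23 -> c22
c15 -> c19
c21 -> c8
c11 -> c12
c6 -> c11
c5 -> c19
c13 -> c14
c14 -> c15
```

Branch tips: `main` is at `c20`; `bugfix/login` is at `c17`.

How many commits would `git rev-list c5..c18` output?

4

Reachable from c18: {c13, c14, c15, c18, c19}.
Reachable from c5: {c19, c5}.
In c18's history but not c5's: {c13, c14, c15, c18} — 4 commits.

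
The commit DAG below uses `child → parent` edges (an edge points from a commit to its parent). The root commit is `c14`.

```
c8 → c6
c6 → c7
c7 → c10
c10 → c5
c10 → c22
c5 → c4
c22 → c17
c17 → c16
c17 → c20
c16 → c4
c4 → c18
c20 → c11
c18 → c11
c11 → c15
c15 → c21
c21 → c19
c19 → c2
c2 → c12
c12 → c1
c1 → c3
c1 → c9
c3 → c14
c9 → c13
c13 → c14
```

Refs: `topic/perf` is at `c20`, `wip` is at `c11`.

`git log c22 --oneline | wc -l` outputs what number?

17

Walking parent pointers from c22: reachable set = {c1, c11, c12, c13, c14, c15, c16, c17, c18, c19, c2, c20, c21, c22, c3, c4, c9}.
That is 17 commits.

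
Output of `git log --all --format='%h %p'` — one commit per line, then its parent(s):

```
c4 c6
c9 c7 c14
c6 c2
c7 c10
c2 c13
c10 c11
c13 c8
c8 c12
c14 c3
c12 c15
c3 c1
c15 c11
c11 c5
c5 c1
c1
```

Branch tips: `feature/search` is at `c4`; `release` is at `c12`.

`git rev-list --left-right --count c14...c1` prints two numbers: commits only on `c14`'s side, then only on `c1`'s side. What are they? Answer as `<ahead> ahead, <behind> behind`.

Reachable from c14: {c1, c14, c3}.
Reachable from c1: {c1}.
Only in c14's history (ahead): {c14, c3} — 2.
Only in c1's history (behind): {} — 0.

2 ahead, 0 behind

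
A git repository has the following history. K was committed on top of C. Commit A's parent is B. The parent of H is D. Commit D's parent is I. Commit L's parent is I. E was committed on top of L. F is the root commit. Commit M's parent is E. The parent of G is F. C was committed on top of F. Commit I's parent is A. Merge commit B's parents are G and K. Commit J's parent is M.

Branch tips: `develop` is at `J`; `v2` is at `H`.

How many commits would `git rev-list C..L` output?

6

Reachable from L: {A, B, C, F, G, I, K, L}.
Reachable from C: {C, F}.
In L's history but not C's: {A, B, G, I, K, L} — 6 commits.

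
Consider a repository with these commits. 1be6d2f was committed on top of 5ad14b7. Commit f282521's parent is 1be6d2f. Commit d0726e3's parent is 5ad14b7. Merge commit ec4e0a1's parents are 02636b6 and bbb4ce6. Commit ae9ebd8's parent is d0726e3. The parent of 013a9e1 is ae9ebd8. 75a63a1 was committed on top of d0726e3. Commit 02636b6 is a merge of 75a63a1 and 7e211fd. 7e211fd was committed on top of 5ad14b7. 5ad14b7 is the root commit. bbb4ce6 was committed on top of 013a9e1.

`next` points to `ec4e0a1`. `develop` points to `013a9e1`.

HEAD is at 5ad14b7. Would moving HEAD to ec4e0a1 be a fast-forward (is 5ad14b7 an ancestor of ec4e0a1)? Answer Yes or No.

A fast-forward from 5ad14b7 to ec4e0a1 is possible iff 5ad14b7 is an ancestor of ec4e0a1.
Ancestors of ec4e0a1: {013a9e1, 02636b6, 5ad14b7, 75a63a1, 7e211fd, ae9ebd8, bbb4ce6, d0726e3, ec4e0a1}.
5ad14b7 is among them, so fast-forward is possible.

Yes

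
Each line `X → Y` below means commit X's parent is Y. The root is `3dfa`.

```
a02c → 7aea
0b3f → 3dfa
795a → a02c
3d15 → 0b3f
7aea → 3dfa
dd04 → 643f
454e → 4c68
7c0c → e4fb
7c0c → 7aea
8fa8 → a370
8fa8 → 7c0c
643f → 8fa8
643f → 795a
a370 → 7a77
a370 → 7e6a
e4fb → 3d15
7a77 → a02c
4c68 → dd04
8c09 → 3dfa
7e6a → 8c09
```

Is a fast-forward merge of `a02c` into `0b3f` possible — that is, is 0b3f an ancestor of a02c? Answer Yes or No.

A fast-forward from 0b3f to a02c is possible iff 0b3f is an ancestor of a02c.
Ancestors of a02c: {3dfa, 7aea, a02c}.
0b3f is not among them, so fast-forward is not possible.

No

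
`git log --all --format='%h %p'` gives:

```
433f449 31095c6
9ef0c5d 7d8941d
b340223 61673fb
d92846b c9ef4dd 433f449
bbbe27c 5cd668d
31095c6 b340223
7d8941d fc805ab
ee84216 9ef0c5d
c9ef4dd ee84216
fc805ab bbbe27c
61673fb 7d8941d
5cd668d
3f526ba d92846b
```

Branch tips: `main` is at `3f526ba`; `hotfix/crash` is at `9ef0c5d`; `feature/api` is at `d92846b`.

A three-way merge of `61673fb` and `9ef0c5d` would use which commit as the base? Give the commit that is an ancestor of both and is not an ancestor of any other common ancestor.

Ancestors of 61673fb: {5cd668d, 61673fb, 7d8941d, bbbe27c, fc805ab}.
Ancestors of 9ef0c5d: {5cd668d, 7d8941d, 9ef0c5d, bbbe27c, fc805ab}.
Common ancestors: {5cd668d, 7d8941d, bbbe27c, fc805ab}.
Among these, 7d8941d is not an ancestor of any other common ancestor — it is the merge base.

7d8941d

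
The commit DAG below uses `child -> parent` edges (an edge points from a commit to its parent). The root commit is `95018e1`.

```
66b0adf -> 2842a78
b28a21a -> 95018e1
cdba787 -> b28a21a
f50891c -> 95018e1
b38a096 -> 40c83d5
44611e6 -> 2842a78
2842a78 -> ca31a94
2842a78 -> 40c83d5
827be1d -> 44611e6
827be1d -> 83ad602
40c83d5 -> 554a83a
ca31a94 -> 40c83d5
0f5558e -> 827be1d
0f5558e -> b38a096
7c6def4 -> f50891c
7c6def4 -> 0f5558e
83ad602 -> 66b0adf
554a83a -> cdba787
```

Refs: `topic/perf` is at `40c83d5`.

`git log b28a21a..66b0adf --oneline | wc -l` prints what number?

Reachable from 66b0adf: {2842a78, 40c83d5, 554a83a, 66b0adf, 95018e1, b28a21a, ca31a94, cdba787}.
Reachable from b28a21a: {95018e1, b28a21a}.
In 66b0adf's history but not b28a21a's: {2842a78, 40c83d5, 554a83a, 66b0adf, ca31a94, cdba787} — 6 commits.

6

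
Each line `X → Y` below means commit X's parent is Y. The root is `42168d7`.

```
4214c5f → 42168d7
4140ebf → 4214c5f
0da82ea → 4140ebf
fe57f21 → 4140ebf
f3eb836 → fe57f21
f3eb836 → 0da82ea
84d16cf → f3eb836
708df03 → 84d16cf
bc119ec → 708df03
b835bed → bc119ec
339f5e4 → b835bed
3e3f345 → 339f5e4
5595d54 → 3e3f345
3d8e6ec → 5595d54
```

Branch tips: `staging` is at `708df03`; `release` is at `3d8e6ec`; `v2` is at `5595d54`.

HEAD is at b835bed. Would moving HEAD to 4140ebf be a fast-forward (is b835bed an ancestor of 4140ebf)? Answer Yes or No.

No

A fast-forward from b835bed to 4140ebf is possible iff b835bed is an ancestor of 4140ebf.
Ancestors of 4140ebf: {4140ebf, 4214c5f, 42168d7}.
b835bed is not among them, so fast-forward is not possible.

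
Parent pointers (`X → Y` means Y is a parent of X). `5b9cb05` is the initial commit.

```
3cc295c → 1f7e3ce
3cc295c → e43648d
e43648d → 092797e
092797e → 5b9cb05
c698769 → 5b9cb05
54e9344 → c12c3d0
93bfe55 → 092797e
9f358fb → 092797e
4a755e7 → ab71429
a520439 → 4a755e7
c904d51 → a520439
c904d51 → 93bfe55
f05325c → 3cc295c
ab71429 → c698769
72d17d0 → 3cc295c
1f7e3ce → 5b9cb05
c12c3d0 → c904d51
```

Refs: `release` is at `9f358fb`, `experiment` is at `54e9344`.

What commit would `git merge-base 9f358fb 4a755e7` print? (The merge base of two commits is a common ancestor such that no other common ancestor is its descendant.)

Ancestors of 9f358fb: {092797e, 5b9cb05, 9f358fb}.
Ancestors of 4a755e7: {4a755e7, 5b9cb05, ab71429, c698769}.
Common ancestors: {5b9cb05}.
The only common ancestor is 5b9cb05, so it is the merge base.

5b9cb05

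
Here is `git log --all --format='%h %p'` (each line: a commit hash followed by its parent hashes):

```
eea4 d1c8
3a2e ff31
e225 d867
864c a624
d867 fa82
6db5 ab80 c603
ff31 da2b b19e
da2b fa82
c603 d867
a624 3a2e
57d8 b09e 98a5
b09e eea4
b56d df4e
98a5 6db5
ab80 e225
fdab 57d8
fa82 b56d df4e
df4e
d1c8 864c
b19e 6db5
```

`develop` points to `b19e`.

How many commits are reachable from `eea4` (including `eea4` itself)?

Walking parent pointers from eea4: reachable set = {3a2e, 6db5, 864c, a624, ab80, b19e, b56d, c603, d1c8, d867, da2b, df4e, e225, eea4, fa82, ff31}.
That is 16 commits.

16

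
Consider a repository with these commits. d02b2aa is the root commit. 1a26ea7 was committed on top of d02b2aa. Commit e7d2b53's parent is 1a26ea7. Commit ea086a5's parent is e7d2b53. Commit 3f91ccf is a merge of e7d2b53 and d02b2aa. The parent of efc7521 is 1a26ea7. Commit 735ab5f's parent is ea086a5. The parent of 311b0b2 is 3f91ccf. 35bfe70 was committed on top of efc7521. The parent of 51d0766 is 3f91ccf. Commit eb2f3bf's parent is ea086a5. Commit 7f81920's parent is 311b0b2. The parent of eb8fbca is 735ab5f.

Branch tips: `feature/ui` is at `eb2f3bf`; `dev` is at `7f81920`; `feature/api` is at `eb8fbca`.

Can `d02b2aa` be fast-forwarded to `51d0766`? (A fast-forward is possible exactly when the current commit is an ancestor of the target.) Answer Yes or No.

Yes

A fast-forward from d02b2aa to 51d0766 is possible iff d02b2aa is an ancestor of 51d0766.
Ancestors of 51d0766: {1a26ea7, 3f91ccf, 51d0766, d02b2aa, e7d2b53}.
d02b2aa is among them, so fast-forward is possible.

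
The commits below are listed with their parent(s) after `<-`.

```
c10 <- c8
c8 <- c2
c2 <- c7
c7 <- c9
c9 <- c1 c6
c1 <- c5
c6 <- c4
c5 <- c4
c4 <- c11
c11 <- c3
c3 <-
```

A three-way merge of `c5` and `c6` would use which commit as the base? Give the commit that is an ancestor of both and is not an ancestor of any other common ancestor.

Ancestors of c5: {c11, c3, c4, c5}.
Ancestors of c6: {c11, c3, c4, c6}.
Common ancestors: {c11, c3, c4}.
Among these, c4 is not an ancestor of any other common ancestor — it is the merge base.

c4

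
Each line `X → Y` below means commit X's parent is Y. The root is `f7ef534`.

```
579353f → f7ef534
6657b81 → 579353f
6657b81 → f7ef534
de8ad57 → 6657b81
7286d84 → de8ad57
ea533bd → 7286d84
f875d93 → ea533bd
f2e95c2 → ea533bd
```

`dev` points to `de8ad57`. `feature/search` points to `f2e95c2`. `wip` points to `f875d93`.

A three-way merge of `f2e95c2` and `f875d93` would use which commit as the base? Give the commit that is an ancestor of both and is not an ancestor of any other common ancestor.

ea533bd

Ancestors of f2e95c2: {579353f, 6657b81, 7286d84, de8ad57, ea533bd, f2e95c2, f7ef534}.
Ancestors of f875d93: {579353f, 6657b81, 7286d84, de8ad57, ea533bd, f7ef534, f875d93}.
Common ancestors: {579353f, 6657b81, 7286d84, de8ad57, ea533bd, f7ef534}.
Among these, ea533bd is not an ancestor of any other common ancestor — it is the merge base.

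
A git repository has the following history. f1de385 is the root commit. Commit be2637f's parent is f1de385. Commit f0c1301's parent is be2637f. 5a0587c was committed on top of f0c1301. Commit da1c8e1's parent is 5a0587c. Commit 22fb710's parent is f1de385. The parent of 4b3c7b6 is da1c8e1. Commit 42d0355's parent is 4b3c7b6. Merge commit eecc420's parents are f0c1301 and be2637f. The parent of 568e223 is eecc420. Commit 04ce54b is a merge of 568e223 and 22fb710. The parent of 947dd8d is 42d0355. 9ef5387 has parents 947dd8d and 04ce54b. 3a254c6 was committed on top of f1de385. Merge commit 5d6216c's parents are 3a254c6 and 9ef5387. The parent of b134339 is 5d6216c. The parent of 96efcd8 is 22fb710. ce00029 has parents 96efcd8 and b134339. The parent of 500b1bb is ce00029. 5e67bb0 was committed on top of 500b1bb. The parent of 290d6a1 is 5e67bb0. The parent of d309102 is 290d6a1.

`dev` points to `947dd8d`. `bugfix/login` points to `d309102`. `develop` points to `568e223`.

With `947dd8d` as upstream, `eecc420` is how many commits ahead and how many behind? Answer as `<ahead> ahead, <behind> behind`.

1 ahead, 5 behind

Reachable from eecc420: {be2637f, eecc420, f0c1301, f1de385}.
Reachable from 947dd8d: {42d0355, 4b3c7b6, 5a0587c, 947dd8d, be2637f, da1c8e1, f0c1301, f1de385}.
Only in eecc420's history (ahead): {eecc420} — 1.
Only in 947dd8d's history (behind): {42d0355, 4b3c7b6, 5a0587c, 947dd8d, da1c8e1} — 5.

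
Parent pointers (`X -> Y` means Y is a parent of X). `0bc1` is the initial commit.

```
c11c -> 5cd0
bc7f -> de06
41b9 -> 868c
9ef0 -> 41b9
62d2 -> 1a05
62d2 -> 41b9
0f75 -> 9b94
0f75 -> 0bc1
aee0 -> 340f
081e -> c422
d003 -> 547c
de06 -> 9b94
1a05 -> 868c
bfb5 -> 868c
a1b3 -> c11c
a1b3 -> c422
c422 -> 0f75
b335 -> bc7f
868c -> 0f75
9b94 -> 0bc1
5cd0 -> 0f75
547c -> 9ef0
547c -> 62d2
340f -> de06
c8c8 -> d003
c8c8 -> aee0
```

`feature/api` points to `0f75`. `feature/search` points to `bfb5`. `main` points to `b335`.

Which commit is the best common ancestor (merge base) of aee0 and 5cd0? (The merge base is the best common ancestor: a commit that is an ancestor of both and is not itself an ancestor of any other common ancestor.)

9b94

Ancestors of aee0: {0bc1, 340f, 9b94, aee0, de06}.
Ancestors of 5cd0: {0bc1, 0f75, 5cd0, 9b94}.
Common ancestors: {0bc1, 9b94}.
Among these, 9b94 is not an ancestor of any other common ancestor — it is the merge base.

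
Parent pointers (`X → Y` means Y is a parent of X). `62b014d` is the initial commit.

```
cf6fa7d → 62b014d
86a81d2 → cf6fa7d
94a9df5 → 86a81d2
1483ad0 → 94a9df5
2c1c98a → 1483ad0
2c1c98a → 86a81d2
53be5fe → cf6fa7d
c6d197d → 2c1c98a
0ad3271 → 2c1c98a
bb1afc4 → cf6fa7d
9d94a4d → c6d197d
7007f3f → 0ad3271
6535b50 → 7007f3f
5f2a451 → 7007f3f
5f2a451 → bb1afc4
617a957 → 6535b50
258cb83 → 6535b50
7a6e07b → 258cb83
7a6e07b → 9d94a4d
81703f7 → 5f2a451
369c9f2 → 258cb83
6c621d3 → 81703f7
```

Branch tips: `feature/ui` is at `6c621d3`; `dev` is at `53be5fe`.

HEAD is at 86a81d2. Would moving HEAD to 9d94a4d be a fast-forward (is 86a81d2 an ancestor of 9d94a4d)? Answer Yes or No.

A fast-forward from 86a81d2 to 9d94a4d is possible iff 86a81d2 is an ancestor of 9d94a4d.
Ancestors of 9d94a4d: {1483ad0, 2c1c98a, 62b014d, 86a81d2, 94a9df5, 9d94a4d, c6d197d, cf6fa7d}.
86a81d2 is among them, so fast-forward is possible.

Yes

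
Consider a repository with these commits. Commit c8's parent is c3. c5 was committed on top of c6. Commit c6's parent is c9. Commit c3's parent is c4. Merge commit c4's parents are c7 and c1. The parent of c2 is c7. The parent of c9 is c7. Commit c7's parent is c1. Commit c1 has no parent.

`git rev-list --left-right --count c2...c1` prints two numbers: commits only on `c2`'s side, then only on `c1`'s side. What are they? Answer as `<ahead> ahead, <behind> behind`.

2 ahead, 0 behind

Reachable from c2: {c1, c2, c7}.
Reachable from c1: {c1}.
Only in c2's history (ahead): {c2, c7} — 2.
Only in c1's history (behind): {} — 0.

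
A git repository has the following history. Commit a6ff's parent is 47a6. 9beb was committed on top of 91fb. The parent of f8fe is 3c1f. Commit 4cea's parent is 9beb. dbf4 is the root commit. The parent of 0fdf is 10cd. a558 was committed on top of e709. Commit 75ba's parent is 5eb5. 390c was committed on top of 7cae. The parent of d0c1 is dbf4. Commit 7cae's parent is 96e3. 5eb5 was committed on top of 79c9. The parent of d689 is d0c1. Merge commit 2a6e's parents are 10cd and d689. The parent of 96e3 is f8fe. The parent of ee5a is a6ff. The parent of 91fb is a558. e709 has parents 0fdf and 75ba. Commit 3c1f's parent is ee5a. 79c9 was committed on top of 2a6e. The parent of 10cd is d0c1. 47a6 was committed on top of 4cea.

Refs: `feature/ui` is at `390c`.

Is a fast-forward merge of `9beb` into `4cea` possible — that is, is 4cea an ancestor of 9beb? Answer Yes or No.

No

A fast-forward from 4cea to 9beb is possible iff 4cea is an ancestor of 9beb.
Ancestors of 9beb: {0fdf, 10cd, 2a6e, 5eb5, 75ba, 79c9, 91fb, 9beb, a558, d0c1, d689, dbf4, e709}.
4cea is not among them, so fast-forward is not possible.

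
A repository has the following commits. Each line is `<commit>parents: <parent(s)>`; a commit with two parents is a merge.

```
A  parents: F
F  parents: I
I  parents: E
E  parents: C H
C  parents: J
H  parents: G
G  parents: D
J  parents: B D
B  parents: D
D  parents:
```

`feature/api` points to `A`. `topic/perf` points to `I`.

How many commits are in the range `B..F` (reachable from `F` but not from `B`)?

Reachable from F: {B, C, D, E, F, G, H, I, J}.
Reachable from B: {B, D}.
In F's history but not B's: {C, E, F, G, H, I, J} — 7 commits.

7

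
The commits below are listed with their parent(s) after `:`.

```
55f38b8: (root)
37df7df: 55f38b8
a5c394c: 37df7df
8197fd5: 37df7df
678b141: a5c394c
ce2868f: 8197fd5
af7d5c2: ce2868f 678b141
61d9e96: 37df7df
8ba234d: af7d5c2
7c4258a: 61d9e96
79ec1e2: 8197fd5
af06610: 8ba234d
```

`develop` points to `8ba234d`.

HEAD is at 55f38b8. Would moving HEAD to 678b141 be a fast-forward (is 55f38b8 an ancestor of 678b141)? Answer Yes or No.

A fast-forward from 55f38b8 to 678b141 is possible iff 55f38b8 is an ancestor of 678b141.
Ancestors of 678b141: {37df7df, 55f38b8, 678b141, a5c394c}.
55f38b8 is among them, so fast-forward is possible.

Yes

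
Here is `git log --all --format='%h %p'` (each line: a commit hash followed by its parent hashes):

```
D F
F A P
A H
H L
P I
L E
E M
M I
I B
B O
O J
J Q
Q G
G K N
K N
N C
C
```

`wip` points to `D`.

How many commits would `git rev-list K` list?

Walking parent pointers from K: reachable set = {C, K, N}.
That is 3 commits.

3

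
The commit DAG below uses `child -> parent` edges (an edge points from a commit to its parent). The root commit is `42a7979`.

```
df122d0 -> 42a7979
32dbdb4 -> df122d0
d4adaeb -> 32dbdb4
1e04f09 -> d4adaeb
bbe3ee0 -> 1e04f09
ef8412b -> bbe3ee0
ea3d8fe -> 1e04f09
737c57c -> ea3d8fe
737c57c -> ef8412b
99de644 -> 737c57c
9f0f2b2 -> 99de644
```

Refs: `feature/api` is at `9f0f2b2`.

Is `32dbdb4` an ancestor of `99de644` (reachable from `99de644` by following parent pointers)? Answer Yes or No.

Ancestors of 99de644 (commits reachable by following parents): {1e04f09, 32dbdb4, 42a7979, 737c57c, 99de644, bbe3ee0, d4adaeb, df122d0, ea3d8fe, ef8412b}.
32dbdb4 is in that set, so it is an ancestor of 99de644.

Yes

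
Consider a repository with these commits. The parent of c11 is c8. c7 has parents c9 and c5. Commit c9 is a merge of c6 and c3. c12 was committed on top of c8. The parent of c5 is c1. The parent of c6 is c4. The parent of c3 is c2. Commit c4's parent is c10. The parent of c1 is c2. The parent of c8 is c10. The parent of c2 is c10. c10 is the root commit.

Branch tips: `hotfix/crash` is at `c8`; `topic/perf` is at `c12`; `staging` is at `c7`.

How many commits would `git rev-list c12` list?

Walking parent pointers from c12: reachable set = {c10, c12, c8}.
That is 3 commits.

3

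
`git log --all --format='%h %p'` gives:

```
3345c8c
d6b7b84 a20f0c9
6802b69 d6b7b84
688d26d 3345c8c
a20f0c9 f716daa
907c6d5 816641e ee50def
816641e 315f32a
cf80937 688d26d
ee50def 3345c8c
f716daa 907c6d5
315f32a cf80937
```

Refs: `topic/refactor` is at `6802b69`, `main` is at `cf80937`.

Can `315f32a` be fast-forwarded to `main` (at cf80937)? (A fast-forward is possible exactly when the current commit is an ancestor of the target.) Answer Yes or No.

A fast-forward from 315f32a to cf80937 is possible iff 315f32a is an ancestor of cf80937.
Ancestors of cf80937: {3345c8c, 688d26d, cf80937}.
315f32a is not among them, so fast-forward is not possible.

No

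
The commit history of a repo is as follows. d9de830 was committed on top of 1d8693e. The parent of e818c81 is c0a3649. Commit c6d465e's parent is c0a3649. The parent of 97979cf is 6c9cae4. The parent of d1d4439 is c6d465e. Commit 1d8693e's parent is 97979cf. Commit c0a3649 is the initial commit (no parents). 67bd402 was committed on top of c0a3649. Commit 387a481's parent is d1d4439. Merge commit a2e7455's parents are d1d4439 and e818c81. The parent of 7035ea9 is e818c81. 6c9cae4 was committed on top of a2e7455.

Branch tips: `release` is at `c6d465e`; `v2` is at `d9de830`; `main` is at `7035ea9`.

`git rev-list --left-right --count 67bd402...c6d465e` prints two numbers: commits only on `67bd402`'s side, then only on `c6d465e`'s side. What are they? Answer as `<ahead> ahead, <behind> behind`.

Reachable from 67bd402: {67bd402, c0a3649}.
Reachable from c6d465e: {c0a3649, c6d465e}.
Only in 67bd402's history (ahead): {67bd402} — 1.
Only in c6d465e's history (behind): {c6d465e} — 1.

1 ahead, 1 behind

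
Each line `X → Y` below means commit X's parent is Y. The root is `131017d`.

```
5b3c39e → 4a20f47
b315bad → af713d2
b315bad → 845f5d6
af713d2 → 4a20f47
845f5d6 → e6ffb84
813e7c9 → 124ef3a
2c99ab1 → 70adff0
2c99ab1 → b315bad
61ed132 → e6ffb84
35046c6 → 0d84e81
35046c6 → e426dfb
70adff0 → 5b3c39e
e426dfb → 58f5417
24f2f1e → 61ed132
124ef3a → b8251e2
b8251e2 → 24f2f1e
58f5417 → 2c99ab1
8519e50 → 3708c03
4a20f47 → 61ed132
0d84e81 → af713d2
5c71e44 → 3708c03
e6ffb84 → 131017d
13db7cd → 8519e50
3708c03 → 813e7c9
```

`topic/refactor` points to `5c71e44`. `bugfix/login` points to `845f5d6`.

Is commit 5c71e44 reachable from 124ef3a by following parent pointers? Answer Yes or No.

No

Ancestors of 124ef3a: {124ef3a, 131017d, 24f2f1e, 61ed132, b8251e2, e6ffb84}.
5c71e44 is not in that set, so it is not an ancestor of 124ef3a.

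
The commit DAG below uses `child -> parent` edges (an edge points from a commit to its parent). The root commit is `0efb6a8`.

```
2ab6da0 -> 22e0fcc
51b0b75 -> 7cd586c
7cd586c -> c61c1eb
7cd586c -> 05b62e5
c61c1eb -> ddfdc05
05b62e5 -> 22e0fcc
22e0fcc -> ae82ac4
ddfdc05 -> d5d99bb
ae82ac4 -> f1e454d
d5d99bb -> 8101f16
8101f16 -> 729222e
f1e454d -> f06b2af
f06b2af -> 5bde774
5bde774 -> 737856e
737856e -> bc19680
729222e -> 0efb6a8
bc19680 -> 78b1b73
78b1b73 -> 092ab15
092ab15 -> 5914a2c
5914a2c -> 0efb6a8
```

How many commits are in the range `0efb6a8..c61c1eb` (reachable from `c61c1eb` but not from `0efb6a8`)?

5

Reachable from c61c1eb: {0efb6a8, 729222e, 8101f16, c61c1eb, d5d99bb, ddfdc05}.
Reachable from 0efb6a8: {0efb6a8}.
In c61c1eb's history but not 0efb6a8's: {729222e, 8101f16, c61c1eb, d5d99bb, ddfdc05} — 5 commits.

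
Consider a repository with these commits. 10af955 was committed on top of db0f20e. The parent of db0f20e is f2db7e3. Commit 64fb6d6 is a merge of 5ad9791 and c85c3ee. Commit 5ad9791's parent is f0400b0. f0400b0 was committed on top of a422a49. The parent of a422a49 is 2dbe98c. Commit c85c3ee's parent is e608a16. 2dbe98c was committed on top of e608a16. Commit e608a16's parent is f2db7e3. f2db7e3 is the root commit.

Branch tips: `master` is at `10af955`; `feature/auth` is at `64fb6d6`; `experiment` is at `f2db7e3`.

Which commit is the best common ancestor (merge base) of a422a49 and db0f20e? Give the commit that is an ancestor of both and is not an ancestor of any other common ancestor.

Ancestors of a422a49: {2dbe98c, a422a49, e608a16, f2db7e3}.
Ancestors of db0f20e: {db0f20e, f2db7e3}.
Common ancestors: {f2db7e3}.
The only common ancestor is f2db7e3, so it is the merge base.

f2db7e3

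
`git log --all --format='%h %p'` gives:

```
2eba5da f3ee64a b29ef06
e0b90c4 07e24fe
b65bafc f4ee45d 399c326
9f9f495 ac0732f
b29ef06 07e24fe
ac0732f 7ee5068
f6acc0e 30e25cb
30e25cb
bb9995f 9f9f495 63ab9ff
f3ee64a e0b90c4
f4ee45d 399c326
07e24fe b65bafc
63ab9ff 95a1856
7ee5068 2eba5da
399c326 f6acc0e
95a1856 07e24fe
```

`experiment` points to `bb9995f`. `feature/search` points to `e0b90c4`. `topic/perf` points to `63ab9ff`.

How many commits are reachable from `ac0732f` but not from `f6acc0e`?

10

Reachable from ac0732f: {07e24fe, 2eba5da, 30e25cb, 399c326, 7ee5068, ac0732f, b29ef06, b65bafc, e0b90c4, f3ee64a, f4ee45d, f6acc0e}.
Reachable from f6acc0e: {30e25cb, f6acc0e}.
In ac0732f's history but not f6acc0e's: {07e24fe, 2eba5da, 399c326, 7ee5068, ac0732f, b29ef06, b65bafc, e0b90c4, f3ee64a, f4ee45d} — 10 commits.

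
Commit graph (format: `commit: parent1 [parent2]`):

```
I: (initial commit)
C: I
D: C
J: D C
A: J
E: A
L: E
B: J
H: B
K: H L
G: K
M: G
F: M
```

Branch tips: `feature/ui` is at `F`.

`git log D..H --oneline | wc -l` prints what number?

Reachable from H: {B, C, D, H, I, J}.
Reachable from D: {C, D, I}.
In H's history but not D's: {B, H, J} — 3 commits.

3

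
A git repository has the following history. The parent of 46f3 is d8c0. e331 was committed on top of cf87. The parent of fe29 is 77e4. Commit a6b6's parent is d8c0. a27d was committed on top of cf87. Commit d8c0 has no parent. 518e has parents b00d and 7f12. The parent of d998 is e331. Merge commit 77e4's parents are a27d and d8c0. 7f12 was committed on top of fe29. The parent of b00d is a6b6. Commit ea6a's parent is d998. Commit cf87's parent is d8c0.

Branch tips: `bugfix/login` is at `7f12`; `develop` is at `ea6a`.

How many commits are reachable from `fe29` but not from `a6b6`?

4

Reachable from fe29: {77e4, a27d, cf87, d8c0, fe29}.
Reachable from a6b6: {a6b6, d8c0}.
In fe29's history but not a6b6's: {77e4, a27d, cf87, fe29} — 4 commits.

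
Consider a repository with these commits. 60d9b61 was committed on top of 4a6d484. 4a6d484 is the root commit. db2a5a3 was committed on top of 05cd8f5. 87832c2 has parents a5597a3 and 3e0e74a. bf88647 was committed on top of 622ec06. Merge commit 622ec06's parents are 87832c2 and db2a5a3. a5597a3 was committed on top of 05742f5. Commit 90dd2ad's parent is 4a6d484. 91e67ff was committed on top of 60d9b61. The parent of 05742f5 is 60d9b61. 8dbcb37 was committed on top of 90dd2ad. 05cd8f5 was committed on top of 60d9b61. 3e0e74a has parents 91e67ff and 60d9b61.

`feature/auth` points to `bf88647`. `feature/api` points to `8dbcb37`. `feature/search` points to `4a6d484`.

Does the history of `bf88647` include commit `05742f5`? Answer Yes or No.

Ancestors of bf88647 (commits reachable by following parents): {05742f5, 05cd8f5, 3e0e74a, 4a6d484, 60d9b61, 622ec06, 87832c2, 91e67ff, a5597a3, bf88647, db2a5a3}.
05742f5 is in that set, so it is an ancestor of bf88647.

Yes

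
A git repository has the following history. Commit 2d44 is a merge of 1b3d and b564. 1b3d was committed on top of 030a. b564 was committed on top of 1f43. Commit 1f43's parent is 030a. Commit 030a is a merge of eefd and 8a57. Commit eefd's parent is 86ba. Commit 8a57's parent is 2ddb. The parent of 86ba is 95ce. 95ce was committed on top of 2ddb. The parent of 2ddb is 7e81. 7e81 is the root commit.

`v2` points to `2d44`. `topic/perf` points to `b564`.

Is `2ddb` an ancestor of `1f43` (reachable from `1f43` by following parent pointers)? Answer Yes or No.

Yes

Ancestors of 1f43 (commits reachable by following parents): {030a, 1f43, 2ddb, 7e81, 86ba, 8a57, 95ce, eefd}.
2ddb is in that set, so it is an ancestor of 1f43.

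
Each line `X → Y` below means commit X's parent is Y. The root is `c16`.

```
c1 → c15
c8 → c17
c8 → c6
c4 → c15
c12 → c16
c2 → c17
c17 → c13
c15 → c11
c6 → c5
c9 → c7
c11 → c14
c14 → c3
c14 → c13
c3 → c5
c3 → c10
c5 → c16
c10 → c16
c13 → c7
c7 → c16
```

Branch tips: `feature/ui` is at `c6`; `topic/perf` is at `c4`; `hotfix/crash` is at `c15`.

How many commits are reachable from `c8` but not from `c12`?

6

Reachable from c8: {c13, c16, c17, c5, c6, c7, c8}.
Reachable from c12: {c12, c16}.
In c8's history but not c12's: {c13, c17, c5, c6, c7, c8} — 6 commits.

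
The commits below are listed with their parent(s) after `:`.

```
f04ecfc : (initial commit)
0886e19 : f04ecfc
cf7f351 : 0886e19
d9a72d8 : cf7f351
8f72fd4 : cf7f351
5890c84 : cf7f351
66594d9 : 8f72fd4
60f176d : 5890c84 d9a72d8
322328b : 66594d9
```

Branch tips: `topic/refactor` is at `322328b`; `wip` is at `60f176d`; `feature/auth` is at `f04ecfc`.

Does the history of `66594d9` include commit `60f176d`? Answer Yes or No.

No

Ancestors of 66594d9: {0886e19, 66594d9, 8f72fd4, cf7f351, f04ecfc}.
60f176d is not in that set, so it is not an ancestor of 66594d9.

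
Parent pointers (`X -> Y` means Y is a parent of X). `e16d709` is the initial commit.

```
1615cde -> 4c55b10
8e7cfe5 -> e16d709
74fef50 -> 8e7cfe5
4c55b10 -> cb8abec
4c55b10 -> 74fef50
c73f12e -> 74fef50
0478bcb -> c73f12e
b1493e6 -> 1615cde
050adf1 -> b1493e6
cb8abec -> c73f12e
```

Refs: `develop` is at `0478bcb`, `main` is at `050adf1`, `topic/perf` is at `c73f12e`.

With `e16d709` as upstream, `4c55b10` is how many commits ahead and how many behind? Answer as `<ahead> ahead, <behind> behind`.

Reachable from 4c55b10: {4c55b10, 74fef50, 8e7cfe5, c73f12e, cb8abec, e16d709}.
Reachable from e16d709: {e16d709}.
Only in 4c55b10's history (ahead): {4c55b10, 74fef50, 8e7cfe5, c73f12e, cb8abec} — 5.
Only in e16d709's history (behind): {} — 0.

5 ahead, 0 behind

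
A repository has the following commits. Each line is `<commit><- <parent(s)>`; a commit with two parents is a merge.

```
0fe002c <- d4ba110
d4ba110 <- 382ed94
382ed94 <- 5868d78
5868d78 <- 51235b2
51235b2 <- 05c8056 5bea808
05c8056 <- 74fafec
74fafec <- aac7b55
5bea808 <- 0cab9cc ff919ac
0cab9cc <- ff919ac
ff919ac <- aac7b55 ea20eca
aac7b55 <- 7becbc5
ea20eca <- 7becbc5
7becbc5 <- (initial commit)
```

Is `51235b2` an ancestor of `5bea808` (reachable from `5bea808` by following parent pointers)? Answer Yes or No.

No

Ancestors of 5bea808: {0cab9cc, 5bea808, 7becbc5, aac7b55, ea20eca, ff919ac}.
51235b2 is not in that set, so it is not an ancestor of 5bea808.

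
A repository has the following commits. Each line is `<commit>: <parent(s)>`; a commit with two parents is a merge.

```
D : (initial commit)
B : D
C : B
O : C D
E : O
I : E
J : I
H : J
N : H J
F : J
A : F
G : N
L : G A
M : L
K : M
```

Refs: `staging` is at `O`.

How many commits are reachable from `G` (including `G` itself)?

Walking parent pointers from G: reachable set = {B, C, D, E, G, H, I, J, N, O}.
That is 10 commits.

10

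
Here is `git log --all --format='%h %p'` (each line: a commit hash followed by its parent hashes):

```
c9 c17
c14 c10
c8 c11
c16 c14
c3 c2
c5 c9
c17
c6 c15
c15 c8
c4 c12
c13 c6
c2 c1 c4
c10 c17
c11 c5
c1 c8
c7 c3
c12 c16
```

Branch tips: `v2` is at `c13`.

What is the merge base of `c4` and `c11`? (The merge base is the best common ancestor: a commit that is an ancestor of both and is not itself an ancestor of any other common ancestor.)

c17

Ancestors of c4: {c10, c12, c14, c16, c17, c4}.
Ancestors of c11: {c11, c17, c5, c9}.
Common ancestors: {c17}.
The only common ancestor is c17, so it is the merge base.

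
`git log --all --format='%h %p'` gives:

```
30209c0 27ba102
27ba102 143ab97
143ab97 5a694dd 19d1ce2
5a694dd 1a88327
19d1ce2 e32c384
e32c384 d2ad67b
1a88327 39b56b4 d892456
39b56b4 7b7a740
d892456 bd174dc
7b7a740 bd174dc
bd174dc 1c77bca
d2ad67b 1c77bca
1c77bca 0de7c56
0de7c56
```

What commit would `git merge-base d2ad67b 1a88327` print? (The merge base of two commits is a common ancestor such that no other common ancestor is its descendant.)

1c77bca

Ancestors of d2ad67b: {0de7c56, 1c77bca, d2ad67b}.
Ancestors of 1a88327: {0de7c56, 1a88327, 1c77bca, 39b56b4, 7b7a740, bd174dc, d892456}.
Common ancestors: {0de7c56, 1c77bca}.
Among these, 1c77bca is not an ancestor of any other common ancestor — it is the merge base.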